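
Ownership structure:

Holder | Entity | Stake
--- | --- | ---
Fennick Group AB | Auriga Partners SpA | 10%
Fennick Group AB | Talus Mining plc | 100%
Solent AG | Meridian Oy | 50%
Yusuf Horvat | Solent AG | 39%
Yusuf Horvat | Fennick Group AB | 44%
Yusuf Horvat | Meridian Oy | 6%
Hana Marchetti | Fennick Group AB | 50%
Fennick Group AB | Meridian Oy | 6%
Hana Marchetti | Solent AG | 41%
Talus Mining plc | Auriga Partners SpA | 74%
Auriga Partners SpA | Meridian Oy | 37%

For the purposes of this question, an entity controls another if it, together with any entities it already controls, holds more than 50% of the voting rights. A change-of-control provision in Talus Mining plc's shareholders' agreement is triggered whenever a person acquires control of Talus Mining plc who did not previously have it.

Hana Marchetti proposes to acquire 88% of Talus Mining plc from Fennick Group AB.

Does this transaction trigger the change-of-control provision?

The purchase adds only to Hana's holdings (Fennick's stake shrinks), so Hana is the only person who could newly come to control Talus.
Hana's largest direct stake is 50% in Fennick, which does not meet the threshold, so Hana controls no company.
Neither Hana nor any entity Hana controls holds any voting interest in Talus.
So before the transaction, Hana does not control Talus.
After the purchase, Hana holds 88% of Talus directly, and Fennick's stake falls to 12%.
Hana holds 88% of Talus, so Hana controls Talus.
Hana did not control Talus before and does after, so the clause is triggered.

Yes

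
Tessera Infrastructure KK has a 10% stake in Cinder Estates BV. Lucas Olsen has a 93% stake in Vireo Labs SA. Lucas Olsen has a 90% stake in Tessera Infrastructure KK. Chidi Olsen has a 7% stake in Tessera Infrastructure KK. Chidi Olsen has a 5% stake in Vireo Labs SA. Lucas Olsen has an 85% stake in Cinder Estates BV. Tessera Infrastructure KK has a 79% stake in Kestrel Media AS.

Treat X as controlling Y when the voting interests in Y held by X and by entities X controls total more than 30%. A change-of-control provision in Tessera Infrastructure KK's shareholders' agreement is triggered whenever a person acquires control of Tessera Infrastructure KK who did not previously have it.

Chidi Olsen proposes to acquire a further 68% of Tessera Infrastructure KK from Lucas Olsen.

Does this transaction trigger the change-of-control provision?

Yes

The purchase adds only to Chidi's holdings (Lucas's stake shrinks), so Chidi is the only person who could newly come to control Tessera.
Chidi's largest direct stake is 7% in Tessera, which does not meet the threshold, so Chidi controls no company.
In Tessera, Chidi's side holds only 7%, not > 30%.
So before the transaction, Chidi does not control Tessera.
After the purchase, Chidi's direct stake in Tessera rises to 7% + 68% = 75%, and Lucas's stake falls to 22%.
Chidi holds 75% of Tessera, so Chidi controls Tessera.
Chidi did not control Tessera before and does after, so the clause is triggered.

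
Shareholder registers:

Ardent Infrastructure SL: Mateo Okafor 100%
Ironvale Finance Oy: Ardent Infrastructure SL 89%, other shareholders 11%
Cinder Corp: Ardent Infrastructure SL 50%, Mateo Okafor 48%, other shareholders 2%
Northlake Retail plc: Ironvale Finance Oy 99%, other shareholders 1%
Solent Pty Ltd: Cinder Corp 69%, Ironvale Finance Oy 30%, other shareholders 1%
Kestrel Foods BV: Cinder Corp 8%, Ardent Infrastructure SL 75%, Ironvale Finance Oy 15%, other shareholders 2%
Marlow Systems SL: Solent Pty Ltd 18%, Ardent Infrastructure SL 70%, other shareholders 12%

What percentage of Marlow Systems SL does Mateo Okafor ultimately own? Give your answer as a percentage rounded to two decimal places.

86.98%

Mateo reaches Marlow along 4 paths.
Via Ardent → Cinder → Solent: 100% × 50% × 69% × 18% = 6.21%.
Via Cinder → Solent: 48% × 69% × 18% = 5.9616%.
Via Ardent → Ironvale → Solent: 100% × 89% × 30% × 18% = 4.806%.
Via Ardent: 100% × 70% = 70%.
Total: 6.21% + 5.9616% + 4.806% + 70% = 86.9776%.
Rounded: 86.98%.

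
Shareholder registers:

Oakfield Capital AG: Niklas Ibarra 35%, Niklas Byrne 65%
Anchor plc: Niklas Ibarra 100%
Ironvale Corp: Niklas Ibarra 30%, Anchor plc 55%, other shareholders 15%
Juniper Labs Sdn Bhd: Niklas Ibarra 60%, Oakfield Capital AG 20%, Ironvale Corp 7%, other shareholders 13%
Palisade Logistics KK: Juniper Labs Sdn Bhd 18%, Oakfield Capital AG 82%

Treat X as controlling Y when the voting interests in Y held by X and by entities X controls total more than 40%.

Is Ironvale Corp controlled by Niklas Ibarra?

Niklas Ibarra holds 100% of Anchor, so Niklas Ibarra controls Anchor.
Niklas Ibarra and Anchor together hold 30% + 55% = 85% of Ironvale, so Niklas Ibarra controls Ironvale.

Yes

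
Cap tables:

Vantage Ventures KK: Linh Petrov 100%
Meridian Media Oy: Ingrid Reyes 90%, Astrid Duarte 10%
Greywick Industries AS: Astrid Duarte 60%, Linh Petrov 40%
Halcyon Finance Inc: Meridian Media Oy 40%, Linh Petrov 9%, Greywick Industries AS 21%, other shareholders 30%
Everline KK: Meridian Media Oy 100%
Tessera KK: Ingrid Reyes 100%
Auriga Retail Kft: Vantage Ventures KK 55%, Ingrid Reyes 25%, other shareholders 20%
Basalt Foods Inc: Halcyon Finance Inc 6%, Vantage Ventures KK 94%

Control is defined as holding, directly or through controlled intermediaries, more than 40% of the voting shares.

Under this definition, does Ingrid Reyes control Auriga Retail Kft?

Ingrid holds 90% of Meridian, so Ingrid controls Meridian.
Meridian holds 100% of Everline, so Ingrid controls Everline.
Ingrid holds 100% of Tessera, so Ingrid controls Tessera.
In Auriga, Ingrid's side holds only 25%, not > 40%.
So Ingrid does not control Auriga.

No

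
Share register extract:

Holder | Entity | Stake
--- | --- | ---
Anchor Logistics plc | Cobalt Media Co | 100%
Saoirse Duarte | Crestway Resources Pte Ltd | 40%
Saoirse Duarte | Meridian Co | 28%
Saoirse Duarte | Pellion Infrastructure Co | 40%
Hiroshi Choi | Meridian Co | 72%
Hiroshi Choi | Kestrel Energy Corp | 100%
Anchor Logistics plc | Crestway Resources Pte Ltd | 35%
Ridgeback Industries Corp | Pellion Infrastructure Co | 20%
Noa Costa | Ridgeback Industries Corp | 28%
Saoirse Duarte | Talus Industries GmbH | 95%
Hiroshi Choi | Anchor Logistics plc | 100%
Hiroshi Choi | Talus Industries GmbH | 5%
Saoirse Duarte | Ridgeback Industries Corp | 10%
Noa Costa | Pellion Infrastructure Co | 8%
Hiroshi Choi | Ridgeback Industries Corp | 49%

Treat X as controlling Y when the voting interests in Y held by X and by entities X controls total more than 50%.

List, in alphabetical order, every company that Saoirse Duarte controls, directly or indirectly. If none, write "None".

Talus Industries GmbH

Saoirse holds 95% of Talus, so Saoirse controls Talus.
No other company's threshold is met.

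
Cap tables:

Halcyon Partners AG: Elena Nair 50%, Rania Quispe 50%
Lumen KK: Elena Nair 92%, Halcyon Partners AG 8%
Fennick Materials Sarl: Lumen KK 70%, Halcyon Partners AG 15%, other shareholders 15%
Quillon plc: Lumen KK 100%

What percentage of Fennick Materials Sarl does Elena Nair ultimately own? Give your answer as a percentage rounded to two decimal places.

74.70%

Elena reaches Fennick along 3 paths.
Via Lumen: 92% × 70% = 64.4%.
Via Halcyon → Lumen: 50% × 8% × 70% = 2.8%.
Via Halcyon: 50% × 15% = 7.5%.
Total: 64.4% + 2.8% + 7.5% = 74.7%.
Rounded: 74.70%.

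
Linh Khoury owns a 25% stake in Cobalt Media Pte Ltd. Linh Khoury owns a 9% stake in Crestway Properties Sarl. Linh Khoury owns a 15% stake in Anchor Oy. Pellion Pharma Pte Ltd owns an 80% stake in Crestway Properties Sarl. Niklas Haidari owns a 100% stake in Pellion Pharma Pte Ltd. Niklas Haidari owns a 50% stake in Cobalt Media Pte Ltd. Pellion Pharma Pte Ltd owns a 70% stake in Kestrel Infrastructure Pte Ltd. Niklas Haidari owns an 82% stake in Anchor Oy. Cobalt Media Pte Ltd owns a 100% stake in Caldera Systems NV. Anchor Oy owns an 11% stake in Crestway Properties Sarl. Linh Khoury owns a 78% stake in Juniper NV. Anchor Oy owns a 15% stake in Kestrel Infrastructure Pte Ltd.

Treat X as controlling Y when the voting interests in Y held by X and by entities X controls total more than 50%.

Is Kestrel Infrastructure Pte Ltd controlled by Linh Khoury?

Linh holds 78% of Juniper, so Linh controls Juniper.
Neither Linh nor any entity Linh controls holds any voting interest in Kestrel.
So Linh does not control Kestrel.

No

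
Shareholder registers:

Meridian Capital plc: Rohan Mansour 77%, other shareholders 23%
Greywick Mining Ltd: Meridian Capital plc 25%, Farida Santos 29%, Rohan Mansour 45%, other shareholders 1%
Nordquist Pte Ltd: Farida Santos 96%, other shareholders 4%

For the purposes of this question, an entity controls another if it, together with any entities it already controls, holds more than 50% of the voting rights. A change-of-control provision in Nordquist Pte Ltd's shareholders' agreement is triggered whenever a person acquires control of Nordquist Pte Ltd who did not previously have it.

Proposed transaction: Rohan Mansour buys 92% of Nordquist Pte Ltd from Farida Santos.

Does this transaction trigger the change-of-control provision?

Yes

The purchase adds only to Rohan's holdings (Farida's stake shrinks), so Rohan is the only person who could newly come to control Nordquist.
Rohan holds 77% of Meridian, so Rohan controls Meridian.
Meridian and Rohan together hold 25% + 45% = 70% of Greywick, so Rohan controls Greywick.
Neither Rohan nor any entity Rohan controls holds any voting interest in Nordquist.
So before the transaction, Rohan does not control Nordquist.
After the purchase, Rohan holds 92% of Nordquist directly, and Farida's stake falls to 4%.
Rohan holds 92% of Nordquist, so Rohan controls Nordquist.
Rohan did not control Nordquist before and does after, so the clause is triggered.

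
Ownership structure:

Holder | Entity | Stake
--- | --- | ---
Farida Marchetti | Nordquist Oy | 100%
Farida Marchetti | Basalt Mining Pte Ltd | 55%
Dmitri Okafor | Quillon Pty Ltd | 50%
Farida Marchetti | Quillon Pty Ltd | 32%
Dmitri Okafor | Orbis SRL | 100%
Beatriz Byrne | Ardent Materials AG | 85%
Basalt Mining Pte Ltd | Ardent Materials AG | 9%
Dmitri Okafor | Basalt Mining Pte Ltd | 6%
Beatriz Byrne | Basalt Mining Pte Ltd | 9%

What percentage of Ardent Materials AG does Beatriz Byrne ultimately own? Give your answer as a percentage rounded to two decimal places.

85.81%

Beatriz reaches Ardent along 2 paths.
Direct stake: 85% = 85%.
Via Basalt: 9% × 9% = 0.81%.
Total: 85% + 0.81% = 85.81%.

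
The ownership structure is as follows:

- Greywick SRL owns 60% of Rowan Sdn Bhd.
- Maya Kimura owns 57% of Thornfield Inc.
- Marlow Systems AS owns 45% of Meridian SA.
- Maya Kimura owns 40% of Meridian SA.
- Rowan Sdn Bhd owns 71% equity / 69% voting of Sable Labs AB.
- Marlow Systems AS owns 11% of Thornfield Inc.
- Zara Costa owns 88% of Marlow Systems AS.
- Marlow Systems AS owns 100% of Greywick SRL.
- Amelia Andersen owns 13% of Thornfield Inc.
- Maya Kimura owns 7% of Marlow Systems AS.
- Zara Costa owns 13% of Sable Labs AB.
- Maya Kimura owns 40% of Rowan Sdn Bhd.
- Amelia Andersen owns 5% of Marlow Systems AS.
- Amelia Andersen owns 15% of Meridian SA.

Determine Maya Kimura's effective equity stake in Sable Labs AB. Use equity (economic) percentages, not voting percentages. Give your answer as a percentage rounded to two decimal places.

Maya reaches Sable along 2 paths.
Via Rowan: 40% × 71% = 28.4%.
Via Marlow → Greywick → Rowan: 7% × 100% × 60% × 71% = 2.982%.
Total: 28.4% + 2.982% = 31.382%.
Rounded: 31.38%.

31.38%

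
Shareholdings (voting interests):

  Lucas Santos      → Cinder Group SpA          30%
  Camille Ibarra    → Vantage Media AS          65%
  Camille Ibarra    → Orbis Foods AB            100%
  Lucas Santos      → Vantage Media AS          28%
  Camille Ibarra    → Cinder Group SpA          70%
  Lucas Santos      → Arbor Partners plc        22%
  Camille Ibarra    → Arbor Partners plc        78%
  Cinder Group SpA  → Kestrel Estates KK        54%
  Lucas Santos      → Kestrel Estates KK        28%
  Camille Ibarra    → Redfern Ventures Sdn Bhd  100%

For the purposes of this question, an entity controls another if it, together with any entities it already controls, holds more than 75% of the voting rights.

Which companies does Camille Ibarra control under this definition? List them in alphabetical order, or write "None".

Arbor Partners plc, Orbis Foods AB, Redfern Ventures Sdn Bhd

Camille holds 78% of Arbor, so Camille controls Arbor.
Camille holds 100% of Redfern, so Camille controls Redfern.
Camille holds 100% of Orbis, so Camille controls Orbis.
No other company's threshold is met.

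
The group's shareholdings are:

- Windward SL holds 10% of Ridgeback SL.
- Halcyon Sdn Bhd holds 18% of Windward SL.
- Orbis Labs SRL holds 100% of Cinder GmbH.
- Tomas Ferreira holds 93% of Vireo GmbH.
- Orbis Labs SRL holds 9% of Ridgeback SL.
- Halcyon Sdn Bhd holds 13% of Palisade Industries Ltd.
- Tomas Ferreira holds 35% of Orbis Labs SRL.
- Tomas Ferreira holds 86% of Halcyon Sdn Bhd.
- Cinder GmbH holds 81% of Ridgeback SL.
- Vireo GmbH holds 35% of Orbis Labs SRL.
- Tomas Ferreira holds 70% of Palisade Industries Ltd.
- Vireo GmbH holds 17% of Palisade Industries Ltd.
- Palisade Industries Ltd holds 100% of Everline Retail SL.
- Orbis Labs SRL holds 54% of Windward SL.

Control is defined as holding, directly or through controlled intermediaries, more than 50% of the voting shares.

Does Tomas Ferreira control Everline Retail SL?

Tomas holds 86% of Halcyon, so Tomas controls Halcyon.
Tomas holds 93% of Vireo, so Tomas controls Vireo.
Halcyon and Tomas and Vireo together hold 13% + 70% + 17% = 100% of Palisade, so Tomas controls Palisade.
Palisade holds 100% of Everline, so Tomas controls Everline.

Yes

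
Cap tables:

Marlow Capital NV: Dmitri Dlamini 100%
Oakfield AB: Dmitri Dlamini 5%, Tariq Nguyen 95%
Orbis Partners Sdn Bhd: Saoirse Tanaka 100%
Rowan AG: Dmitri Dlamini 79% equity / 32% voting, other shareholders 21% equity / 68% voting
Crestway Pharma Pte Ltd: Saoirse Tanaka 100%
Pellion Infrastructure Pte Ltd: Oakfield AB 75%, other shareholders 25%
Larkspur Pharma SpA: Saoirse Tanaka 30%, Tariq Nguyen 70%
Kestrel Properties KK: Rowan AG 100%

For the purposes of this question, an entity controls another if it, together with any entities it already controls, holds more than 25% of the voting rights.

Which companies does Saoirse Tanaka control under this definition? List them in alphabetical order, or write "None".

Saoirse holds 100% of Orbis, so Saoirse controls Orbis.
Saoirse holds 100% of Crestway, so Saoirse controls Crestway.
Saoirse holds 30% of Larkspur, so Saoirse controls Larkspur.
No other company's threshold is met.

Crestway Pharma Pte Ltd, Larkspur Pharma SpA, Orbis Partners Sdn Bhd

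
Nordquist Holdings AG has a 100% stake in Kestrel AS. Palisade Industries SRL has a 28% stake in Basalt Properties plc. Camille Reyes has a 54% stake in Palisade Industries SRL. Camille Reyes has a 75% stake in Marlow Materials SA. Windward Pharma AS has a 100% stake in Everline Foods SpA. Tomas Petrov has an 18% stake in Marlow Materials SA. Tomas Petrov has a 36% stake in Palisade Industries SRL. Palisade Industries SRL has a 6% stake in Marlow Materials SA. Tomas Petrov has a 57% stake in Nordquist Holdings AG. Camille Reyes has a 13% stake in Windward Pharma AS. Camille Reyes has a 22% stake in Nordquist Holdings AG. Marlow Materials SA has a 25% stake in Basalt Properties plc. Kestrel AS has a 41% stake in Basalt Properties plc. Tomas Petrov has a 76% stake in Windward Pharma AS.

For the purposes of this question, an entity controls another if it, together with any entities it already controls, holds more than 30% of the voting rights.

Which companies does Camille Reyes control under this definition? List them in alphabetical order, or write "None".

Camille holds 54% of Palisade, so Camille controls Palisade.
Camille and Palisade together hold 75% + 6% = 81% of Marlow, so Camille controls Marlow.
Palisade and Marlow together hold 28% + 25% = 53% of Basalt, so Camille controls Basalt.
No other company's threshold is met.

Basalt Properties plc, Marlow Materials SA, Palisade Industries SRL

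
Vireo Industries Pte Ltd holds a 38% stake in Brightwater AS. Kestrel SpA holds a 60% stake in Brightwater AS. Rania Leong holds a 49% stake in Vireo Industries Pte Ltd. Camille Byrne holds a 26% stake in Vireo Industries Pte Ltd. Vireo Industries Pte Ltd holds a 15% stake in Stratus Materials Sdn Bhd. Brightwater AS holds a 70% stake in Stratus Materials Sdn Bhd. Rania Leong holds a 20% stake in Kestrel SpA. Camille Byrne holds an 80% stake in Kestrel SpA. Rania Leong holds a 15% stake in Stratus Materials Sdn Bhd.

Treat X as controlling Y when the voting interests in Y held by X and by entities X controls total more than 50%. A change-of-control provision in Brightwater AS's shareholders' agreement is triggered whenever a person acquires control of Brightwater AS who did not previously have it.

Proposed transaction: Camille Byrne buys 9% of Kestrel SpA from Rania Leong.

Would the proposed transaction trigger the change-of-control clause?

No

The purchase adds only to Camille's holdings (Rania's stake shrinks), so Camille is the only person who could newly come to control Brightwater.
Camille holds 80% of Kestrel, so Camille controls Kestrel.
Kestrel holds 60% of Brightwater, so Camille controls Brightwater.
So Camille already controls Brightwater before the transaction.
After the purchase, Camille's direct stake in Kestrel rises to 80% + 9% = 89%, and Rania's stake falls to 11%.
Camille controlled Brightwater already, so this is not a new person acquiring control; every other person's position is unchanged or reduced.
No new person acquires control, so the clause is not triggered.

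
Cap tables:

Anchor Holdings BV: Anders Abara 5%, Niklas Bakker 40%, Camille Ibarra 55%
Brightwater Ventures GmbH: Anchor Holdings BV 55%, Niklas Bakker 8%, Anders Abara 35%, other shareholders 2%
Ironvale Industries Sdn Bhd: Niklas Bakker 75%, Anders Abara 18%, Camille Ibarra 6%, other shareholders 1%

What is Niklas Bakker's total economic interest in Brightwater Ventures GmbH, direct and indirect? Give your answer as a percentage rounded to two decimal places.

Niklas reaches Brightwater along 2 paths.
Via Anchor: 40% × 55% = 22%.
Direct stake: 8% = 8%.
Total: 22% + 8% = 30%.
Rounded: 30.00%.

30.00%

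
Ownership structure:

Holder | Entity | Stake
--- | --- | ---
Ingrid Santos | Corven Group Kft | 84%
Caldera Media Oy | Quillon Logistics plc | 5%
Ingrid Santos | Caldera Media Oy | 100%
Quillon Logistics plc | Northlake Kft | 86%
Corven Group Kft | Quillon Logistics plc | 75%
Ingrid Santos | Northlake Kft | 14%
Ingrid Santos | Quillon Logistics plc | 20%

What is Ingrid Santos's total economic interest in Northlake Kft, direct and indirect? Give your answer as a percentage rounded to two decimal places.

Ingrid reaches Northlake along 4 paths.
Direct stake: 14% = 14%.
Via Caldera → Quillon: 100% × 5% × 86% = 4.3%.
Via Quillon: 20% × 86% = 17.2%.
Via Corven → Quillon: 84% × 75% × 86% = 54.18%.
Total: 14% + 4.3% + 17.2% + 54.18% = 89.68%.

89.68%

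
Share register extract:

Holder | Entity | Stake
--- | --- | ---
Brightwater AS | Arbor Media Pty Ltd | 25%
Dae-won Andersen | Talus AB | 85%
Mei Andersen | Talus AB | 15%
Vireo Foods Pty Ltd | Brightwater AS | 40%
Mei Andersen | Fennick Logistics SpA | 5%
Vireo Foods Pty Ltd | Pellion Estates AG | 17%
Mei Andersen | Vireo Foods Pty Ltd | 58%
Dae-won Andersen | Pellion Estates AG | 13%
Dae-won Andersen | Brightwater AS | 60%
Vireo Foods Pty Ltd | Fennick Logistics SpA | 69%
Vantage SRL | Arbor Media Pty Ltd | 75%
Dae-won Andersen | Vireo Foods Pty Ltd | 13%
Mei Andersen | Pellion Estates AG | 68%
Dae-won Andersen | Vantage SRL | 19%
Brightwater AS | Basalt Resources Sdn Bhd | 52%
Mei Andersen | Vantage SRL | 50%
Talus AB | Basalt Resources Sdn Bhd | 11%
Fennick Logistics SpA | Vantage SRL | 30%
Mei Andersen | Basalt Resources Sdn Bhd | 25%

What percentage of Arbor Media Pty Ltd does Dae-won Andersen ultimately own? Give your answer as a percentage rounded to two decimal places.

Dae-won reaches Arbor along 4 paths.
Via Vireo → Fennick → Vantage: 13% × 69% × 30% × 75% = 2.01825%.
Via Vantage: 19% × 75% = 14.25%.
Via Brightwater: 60% × 25% = 15%.
Via Vireo → Brightwater: 13% × 40% × 25% = 1.3%.
Total: 2.01825% + 14.25% + 15% + 1.3% = 32.56825%.
Rounded: 32.57%.

32.57%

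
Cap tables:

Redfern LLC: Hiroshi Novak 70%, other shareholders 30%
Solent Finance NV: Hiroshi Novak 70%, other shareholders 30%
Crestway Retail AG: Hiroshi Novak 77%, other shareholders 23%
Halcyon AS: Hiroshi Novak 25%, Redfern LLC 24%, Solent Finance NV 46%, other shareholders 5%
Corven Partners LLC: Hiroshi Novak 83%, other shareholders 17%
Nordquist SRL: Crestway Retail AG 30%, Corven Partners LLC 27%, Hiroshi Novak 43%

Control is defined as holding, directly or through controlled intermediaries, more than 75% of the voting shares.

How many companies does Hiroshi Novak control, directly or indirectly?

3

Hiroshi holds 77% of Crestway, so Hiroshi controls Crestway.
Hiroshi holds 83% of Corven, so Hiroshi controls Corven.
Crestway and Corven and Hiroshi together hold 30% + 27% + 43% = 100% of Nordquist, so Hiroshi controls Nordquist.
No other company's threshold is met.
Hiroshi controls 3 companies.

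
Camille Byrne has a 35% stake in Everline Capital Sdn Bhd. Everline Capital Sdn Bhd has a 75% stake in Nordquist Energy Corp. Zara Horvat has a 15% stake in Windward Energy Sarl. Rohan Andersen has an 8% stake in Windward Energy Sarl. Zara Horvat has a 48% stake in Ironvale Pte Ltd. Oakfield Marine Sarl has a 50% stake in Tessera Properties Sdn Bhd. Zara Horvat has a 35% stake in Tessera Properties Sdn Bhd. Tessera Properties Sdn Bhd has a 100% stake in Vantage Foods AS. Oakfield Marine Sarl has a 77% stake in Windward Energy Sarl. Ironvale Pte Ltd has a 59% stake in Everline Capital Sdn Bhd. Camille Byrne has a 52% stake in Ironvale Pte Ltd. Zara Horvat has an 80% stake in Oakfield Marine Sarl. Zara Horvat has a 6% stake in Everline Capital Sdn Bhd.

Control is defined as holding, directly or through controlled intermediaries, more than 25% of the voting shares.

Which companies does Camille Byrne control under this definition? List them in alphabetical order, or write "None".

Camille holds 52% of Ironvale, so Camille controls Ironvale.
Ironvale and Camille together hold 59% + 35% = 94% of Everline, so Camille controls Everline.
Everline holds 75% of Nordquist, so Camille controls Nordquist.
No other company's threshold is met.

Everline Capital Sdn Bhd, Ironvale Pte Ltd, Nordquist Energy Corp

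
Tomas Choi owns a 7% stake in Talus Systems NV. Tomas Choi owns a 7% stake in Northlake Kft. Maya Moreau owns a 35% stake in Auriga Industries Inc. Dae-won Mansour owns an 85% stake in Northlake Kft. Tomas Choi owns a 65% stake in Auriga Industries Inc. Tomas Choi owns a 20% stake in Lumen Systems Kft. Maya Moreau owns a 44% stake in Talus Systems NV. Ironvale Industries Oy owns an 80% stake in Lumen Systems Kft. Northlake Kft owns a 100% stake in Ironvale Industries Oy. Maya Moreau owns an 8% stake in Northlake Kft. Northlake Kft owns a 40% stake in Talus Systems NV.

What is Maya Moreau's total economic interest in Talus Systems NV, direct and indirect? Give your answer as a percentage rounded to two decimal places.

Maya reaches Talus along 2 paths.
Via Northlake: 8% × 40% = 3.2%.
Direct stake: 44% = 44%.
Total: 3.2% + 44% = 47.2%.
Rounded: 47.20%.

47.20%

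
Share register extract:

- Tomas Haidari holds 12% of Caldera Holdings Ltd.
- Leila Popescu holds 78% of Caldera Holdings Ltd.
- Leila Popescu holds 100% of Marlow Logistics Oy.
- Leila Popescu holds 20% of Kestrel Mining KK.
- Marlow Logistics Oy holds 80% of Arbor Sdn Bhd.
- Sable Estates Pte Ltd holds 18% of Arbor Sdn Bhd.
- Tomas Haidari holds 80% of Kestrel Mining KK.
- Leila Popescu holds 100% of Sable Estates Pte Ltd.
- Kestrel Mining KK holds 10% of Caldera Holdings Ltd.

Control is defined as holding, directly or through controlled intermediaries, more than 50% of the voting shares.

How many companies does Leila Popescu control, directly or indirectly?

4

Leila holds 100% of Marlow, so Leila controls Marlow.
Leila holds 100% of Sable, so Leila controls Sable.
Sable and Marlow together hold 18% + 80% = 98% of Arbor, so Leila controls Arbor.
Leila holds 78% of Caldera, so Leila controls Caldera.
No other company's threshold is met.
Leila controls 4 companies.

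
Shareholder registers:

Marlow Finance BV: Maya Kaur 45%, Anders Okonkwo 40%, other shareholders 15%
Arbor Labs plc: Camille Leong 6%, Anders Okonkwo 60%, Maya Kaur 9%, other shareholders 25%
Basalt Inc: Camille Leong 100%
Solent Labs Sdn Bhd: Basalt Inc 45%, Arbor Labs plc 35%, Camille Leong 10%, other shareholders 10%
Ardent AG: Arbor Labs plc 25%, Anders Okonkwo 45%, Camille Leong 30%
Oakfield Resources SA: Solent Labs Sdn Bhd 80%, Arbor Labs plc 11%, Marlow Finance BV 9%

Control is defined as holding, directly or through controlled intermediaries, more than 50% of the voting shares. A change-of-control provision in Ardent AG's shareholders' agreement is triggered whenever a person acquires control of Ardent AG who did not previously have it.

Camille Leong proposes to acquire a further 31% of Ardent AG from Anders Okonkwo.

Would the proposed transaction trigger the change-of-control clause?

Yes

The purchase adds only to Camille's holdings (Anders's stake shrinks), so Camille is the only person who could newly come to control Ardent.
Camille holds 100% of Basalt, so Camille controls Basalt.
Basalt and Camille together hold 45% + 10% = 55% of Solent, so Camille controls Solent.
Solent holds 80% of Oakfield, so Camille controls Oakfield.
In Ardent, Camille's side holds only 30%, not > 50%.
So before the transaction, Camille does not control Ardent.
After the purchase, Camille's direct stake in Ardent rises to 30% + 31% = 61%, and Anders's stake falls to 14%.
Camille holds 61% of Ardent, so Camille controls Ardent.
Camille did not control Ardent before and does after, so the clause is triggered.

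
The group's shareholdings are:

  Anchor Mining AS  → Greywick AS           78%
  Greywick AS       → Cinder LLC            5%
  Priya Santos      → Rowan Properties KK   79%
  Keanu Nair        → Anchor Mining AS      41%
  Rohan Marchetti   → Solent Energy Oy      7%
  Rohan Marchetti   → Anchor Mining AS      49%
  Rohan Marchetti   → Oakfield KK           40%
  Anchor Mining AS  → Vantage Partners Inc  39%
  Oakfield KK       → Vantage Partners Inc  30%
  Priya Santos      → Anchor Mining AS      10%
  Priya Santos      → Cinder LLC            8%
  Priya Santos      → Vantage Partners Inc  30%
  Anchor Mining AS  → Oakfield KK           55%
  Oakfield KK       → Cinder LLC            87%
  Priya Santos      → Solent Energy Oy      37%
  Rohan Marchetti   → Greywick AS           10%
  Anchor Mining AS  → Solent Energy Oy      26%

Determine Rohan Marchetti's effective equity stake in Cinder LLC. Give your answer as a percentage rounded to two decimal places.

Rohan reaches Cinder along 4 paths.
Via Greywick: 10% × 5% = 0.5%.
Via Anchor → Greywick: 49% × 78% × 5% = 1.911%.
Via Oakfield: 40% × 87% = 34.8%.
Via Anchor → Oakfield: 49% × 55% × 87% = 23.4465%.
Total: 0.5% + 1.911% + 34.8% + 23.4465% = 60.6575%.
Rounded: 60.66%.

60.66%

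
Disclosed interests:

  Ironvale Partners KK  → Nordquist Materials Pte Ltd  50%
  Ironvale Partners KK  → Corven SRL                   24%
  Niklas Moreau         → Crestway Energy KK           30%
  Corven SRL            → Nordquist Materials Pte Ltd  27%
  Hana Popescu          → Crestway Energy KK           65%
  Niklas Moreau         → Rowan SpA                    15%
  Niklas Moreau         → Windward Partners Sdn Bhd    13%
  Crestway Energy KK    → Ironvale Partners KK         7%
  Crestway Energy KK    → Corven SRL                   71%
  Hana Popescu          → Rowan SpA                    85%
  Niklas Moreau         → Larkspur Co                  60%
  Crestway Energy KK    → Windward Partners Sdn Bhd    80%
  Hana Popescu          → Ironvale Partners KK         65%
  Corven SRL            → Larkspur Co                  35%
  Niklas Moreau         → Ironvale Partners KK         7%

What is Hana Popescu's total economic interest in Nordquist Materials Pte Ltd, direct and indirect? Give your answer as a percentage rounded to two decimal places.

51.74%

Hana reaches Nordquist along 5 paths.
Via Ironvale: 65% × 50% = 32.5%.
Via Crestway → Ironvale: 65% × 7% × 50% = 2.275%.
Via Ironvale → Corven: 65% × 24% × 27% = 4.212%.
Via Crestway → Ironvale → Corven: 65% × 7% × 24% × 27% = 0.29484%.
Via Crestway → Corven: 65% × 71% × 27% = 12.4605%.
Total: 32.5% + 2.275% + 4.212% + 0.29484% + 12.4605% = 51.74234%.
Rounded: 51.74%.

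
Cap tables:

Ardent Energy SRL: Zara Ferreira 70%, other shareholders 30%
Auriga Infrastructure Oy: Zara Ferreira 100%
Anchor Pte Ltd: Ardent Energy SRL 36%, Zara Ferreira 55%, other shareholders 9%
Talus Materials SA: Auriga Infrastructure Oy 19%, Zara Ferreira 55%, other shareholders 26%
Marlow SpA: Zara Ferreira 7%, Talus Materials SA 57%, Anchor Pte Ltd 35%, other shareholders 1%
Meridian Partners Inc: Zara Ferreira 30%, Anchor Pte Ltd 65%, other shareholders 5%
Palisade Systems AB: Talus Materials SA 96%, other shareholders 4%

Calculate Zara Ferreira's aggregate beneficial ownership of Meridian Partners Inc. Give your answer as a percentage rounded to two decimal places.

82.13%

Zara reaches Meridian along 3 paths.
Direct stake: 30% = 30%.
Via Ardent → Anchor: 70% × 36% × 65% = 16.38%.
Via Anchor: 55% × 65% = 35.75%.
Total: 30% + 16.38% + 35.75% = 82.13%.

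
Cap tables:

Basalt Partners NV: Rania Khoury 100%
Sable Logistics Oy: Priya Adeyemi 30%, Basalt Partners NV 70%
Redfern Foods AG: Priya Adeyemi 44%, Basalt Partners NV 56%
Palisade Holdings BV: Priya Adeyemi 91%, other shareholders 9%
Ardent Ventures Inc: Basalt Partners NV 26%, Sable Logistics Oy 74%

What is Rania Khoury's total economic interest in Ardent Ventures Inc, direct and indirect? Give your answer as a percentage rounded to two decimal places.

Rania reaches Ardent along 2 paths.
Via Basalt: 100% × 26% = 26%.
Via Basalt → Sable: 100% × 70% × 74% = 51.8%.
Total: 26% + 51.8% = 77.8%.
Rounded: 77.80%.

77.80%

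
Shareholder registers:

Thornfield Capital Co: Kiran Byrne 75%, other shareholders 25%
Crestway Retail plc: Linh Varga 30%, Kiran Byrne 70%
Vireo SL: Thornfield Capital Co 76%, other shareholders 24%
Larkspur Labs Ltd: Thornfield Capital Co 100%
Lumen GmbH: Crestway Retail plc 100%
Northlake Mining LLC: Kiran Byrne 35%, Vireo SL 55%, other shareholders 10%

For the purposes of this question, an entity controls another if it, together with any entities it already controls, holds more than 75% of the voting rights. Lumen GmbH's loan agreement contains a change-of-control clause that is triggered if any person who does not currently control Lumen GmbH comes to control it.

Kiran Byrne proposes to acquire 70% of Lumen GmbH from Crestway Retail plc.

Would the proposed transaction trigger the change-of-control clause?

The purchase adds only to Kiran's holdings (Crestway's stake shrinks), so Kiran is the only person who could newly come to control Lumen.
Kiran's largest direct stake is 75% in Thornfield, which does not meet the threshold, so Kiran controls no company.
Neither Kiran nor any entity Kiran controls holds any voting interest in Lumen.
So before the transaction, Kiran does not control Lumen.
After the purchase, Kiran holds 70% of Lumen directly, and Crestway's stake falls to 30%.
After the transaction, Kiran's side holds 70% of Lumen, not > 75%, so Kiran still does not control Lumen.
No new person acquires control, so the clause is not triggered.

No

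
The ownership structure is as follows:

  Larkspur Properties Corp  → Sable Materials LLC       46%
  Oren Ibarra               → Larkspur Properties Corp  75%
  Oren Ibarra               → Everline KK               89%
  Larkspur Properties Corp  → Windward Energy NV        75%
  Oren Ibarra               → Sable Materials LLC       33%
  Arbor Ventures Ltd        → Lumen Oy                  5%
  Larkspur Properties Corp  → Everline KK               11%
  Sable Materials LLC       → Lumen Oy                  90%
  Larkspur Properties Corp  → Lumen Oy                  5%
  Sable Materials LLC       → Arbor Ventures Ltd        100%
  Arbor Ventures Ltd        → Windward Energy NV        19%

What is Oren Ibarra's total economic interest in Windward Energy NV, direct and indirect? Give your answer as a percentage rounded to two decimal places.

69.08%

Oren reaches Windward along 3 paths.
Via Larkspur: 75% × 75% = 56.25%.
Via Larkspur → Sable → Arbor: 75% × 46% × 100% × 19% = 6.555%.
Via Sable → Arbor: 33% × 100% × 19% = 6.27%.
Total: 56.25% + 6.555% + 6.27% = 69.075%.
Rounded: 69.08%.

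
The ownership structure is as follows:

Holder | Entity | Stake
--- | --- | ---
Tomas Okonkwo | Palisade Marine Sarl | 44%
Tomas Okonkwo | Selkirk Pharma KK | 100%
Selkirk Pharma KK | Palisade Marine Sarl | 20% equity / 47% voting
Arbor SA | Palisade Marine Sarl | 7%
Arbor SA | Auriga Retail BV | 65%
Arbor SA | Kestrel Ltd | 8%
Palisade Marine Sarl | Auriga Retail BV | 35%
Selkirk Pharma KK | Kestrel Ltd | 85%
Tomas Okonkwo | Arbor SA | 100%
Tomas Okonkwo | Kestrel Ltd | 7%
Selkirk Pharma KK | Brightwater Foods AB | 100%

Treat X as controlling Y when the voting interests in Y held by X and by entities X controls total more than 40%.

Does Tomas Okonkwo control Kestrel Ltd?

Tomas holds 100% of Selkirk, so Tomas controls Selkirk.
Tomas holds 100% of Arbor, so Tomas controls Arbor.
Tomas and Selkirk and Arbor together hold 7% + 85% + 8% = 100% of Kestrel, so Tomas controls Kestrel.

Yes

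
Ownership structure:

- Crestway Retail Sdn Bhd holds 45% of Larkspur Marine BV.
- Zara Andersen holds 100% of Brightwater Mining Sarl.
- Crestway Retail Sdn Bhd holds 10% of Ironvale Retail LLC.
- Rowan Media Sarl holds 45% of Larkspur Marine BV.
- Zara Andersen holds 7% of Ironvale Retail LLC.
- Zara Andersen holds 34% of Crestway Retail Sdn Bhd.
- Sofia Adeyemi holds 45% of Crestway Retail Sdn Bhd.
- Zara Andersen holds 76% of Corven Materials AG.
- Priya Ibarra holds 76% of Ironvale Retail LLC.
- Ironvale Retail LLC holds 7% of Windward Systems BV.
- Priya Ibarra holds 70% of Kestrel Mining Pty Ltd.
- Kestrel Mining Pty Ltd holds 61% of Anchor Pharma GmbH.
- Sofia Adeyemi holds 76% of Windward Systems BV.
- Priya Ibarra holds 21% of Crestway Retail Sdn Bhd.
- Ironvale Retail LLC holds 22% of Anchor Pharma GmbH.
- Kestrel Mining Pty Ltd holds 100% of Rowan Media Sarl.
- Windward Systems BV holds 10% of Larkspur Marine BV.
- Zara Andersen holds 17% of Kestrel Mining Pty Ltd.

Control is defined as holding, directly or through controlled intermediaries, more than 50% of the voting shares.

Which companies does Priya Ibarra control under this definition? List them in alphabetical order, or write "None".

Anchor Pharma GmbH, Ironvale Retail LLC, Kestrel Mining Pty Ltd, Rowan Media Sarl

Priya holds 70% of Kestrel, so Priya controls Kestrel.
Priya holds 76% of Ironvale, so Priya controls Ironvale.
Kestrel holds 100% of Rowan, so Priya controls Rowan.
Kestrel and Ironvale together hold 61% + 22% = 83% of Anchor, so Priya controls Anchor.
No other company's threshold is met.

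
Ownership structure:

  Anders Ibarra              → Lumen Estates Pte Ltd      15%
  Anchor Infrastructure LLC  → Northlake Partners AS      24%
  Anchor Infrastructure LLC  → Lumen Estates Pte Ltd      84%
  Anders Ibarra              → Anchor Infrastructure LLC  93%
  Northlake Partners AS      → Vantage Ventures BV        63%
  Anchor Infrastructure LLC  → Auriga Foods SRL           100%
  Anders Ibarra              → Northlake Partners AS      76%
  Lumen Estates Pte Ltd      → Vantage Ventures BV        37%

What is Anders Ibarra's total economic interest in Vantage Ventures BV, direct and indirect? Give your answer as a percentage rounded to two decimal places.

Anders reaches Vantage along 4 paths.
Via Anchor → Lumen: 93% × 84% × 37% = 28.9044%.
Via Lumen: 15% × 37% = 5.55%.
Via Anchor → Northlake: 93% × 24% × 63% = 14.0616%.
Via Northlake: 76% × 63% = 47.88%.
Total: 28.9044% + 5.55% + 14.0616% + 47.88% = 96.396%.
Rounded: 96.40%.

96.40%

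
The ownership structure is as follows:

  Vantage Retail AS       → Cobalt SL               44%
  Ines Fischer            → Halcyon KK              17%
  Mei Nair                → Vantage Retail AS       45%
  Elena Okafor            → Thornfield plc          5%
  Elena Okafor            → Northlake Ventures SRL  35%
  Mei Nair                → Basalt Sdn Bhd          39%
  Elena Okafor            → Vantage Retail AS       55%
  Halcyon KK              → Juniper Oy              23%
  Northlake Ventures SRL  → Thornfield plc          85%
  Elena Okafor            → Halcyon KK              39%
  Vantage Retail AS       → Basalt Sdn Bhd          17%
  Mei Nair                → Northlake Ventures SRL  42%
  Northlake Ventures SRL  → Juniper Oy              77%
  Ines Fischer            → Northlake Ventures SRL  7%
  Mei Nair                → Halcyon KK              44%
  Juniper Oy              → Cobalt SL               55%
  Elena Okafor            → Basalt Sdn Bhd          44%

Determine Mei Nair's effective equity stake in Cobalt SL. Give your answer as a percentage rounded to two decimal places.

43.15%

Mei reaches Cobalt along 3 paths.
Via Halcyon → Juniper: 44% × 23% × 55% = 5.566%.
Via Northlake → Juniper: 42% × 77% × 55% = 17.787%.
Via Vantage: 45% × 44% = 19.8%.
Total: 5.566% + 17.787% + 19.8% = 43.153%.
Rounded: 43.15%.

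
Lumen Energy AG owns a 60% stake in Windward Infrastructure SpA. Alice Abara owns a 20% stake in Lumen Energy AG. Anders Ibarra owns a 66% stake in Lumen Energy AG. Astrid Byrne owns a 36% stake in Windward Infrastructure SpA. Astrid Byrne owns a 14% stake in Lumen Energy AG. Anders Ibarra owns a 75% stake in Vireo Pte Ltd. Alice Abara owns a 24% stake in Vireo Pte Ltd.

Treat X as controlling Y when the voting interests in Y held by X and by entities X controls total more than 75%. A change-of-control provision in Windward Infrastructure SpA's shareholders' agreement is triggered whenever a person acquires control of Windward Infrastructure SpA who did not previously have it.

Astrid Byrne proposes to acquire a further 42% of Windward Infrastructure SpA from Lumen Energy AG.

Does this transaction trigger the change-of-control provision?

The purchase adds only to Astrid's holdings (Lumen's stake shrinks), so Astrid is the only person who could newly come to control Windward.
Astrid's largest direct stake is 36% in Windward, which does not meet the threshold, so Astrid controls no company.
In Windward, Astrid's side holds only 36%, not > 75%.
So before the transaction, Astrid does not control Windward.
After the purchase, Astrid's direct stake in Windward rises to 36% + 42% = 78%, and Lumen's stake falls to 18%.
Astrid holds 78% of Windward, so Astrid controls Windward.
Astrid did not control Windward before and does after, so the clause is triggered.

Yes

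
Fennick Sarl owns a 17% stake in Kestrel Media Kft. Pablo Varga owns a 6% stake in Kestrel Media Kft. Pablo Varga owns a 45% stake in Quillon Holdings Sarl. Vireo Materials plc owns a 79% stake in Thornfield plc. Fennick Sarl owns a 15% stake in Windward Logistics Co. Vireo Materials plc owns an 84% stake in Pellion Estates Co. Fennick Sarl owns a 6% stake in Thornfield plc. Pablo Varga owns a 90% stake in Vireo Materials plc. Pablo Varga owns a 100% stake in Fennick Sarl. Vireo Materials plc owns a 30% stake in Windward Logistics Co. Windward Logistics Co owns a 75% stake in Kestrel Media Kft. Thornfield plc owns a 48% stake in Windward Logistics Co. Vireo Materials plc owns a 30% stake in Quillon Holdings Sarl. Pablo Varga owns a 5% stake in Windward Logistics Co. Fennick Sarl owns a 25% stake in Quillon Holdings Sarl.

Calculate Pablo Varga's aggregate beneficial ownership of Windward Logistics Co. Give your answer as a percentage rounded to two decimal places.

84.01%

Pablo reaches Windward along 5 paths.
Via Vireo: 90% × 30% = 27%.
Via Fennick → Thornfield: 100% × 6% × 48% = 2.88%.
Via Vireo → Thornfield: 90% × 79% × 48% = 34.128%.
Via Fennick: 100% × 15% = 15%.
Direct stake: 5% = 5%.
Total: 27% + 2.88% + 34.128% + 15% + 5% = 84.008%.
Rounded: 84.01%.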